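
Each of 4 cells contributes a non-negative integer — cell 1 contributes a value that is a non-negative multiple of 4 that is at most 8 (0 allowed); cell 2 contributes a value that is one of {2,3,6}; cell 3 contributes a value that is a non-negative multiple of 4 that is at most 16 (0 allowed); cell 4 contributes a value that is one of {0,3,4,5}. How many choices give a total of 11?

8

The generating function for the choices is (1 + x^4 + x^8)·(x^2 + x^3 + x^6)·(1 + x^4 + x^8 + x^12 + x^16)·(1 + x^3 + x^4 + x^5); the count is [x^11].
(1 + x^4 + x^8) has coefficients 1,0,0,0,1,0,0,0,1 for degrees 0…8.
(x^2 + x^3 + x^6) has coefficients 0,0,1,1,0,0,1,0,0,0,0,0 for degrees 0…11.
Multiplying by (1 + x^4 + x^8 + x^12 + x^16) gives running coefficients 0,0,1,1,0,0,2,1,0,0,2,1 for degrees 0…11.
Finally multiplying by (1 + x^3 + x^4 + x^5), the product of all factors after the first has coefficients 0,0,1,1,0,1,4,3,1,2,5,4 for degrees 0…11.
[x^11] = 1·4 + 1·3 + 1·1 = 8.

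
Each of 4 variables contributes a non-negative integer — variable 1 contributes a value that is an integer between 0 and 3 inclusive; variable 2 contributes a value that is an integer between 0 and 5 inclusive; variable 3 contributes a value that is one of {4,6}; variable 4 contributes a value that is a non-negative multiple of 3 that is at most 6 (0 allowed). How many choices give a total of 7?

The generating function for the choices is (1 + x + x² + x³)·(1 + x + x² + x³ + x⁴ + x⁵)·(x⁴ + x⁶)·(1 + x³ + x⁶); the count is [x⁷].
(1 + x + x² + x³) has coefficients 1,1,1,1 for degrees 0…3.
(1 + x + x² + x³ + x⁴ + x⁵) has coefficients 1,1,1,1,1,1,0,0 for degrees 0…7.
Multiplying by (x⁴ + x⁶) gives running coefficients 0,0,0,0,1,1,2,2 for degrees 0…7.
Finally multiplying by (1 + x³ + x⁶), the product of all factors after the first has coefficients 0,0,0,0,1,1,2,3 for degrees 0…7.
[x⁷] = 1·3 + 1·2 + 1·1 + 1·1 = 7.

7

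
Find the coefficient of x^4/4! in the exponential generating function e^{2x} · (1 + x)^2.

The EGF product rule gives c_4 = Σ_{k_1+k_2=4} C(4; k_1,k_2) · ∏ g_i(k_i), where e^{2x} gives (2)^k; (1+x)^2 gives the falling factorial (2)_k.
g_1(k) for k = 0…4: 1, 2, 4, 8, 16.
g_2(k) for k = 0…4: 1, 2, 2, 0, 0.
c_4 = Σ_k C(4,k)·g_1(k)·g_2(4−k) = 6·4·2 + 4·8·2 + 1·16·1 = 48 + 64 + 16 = 128.

128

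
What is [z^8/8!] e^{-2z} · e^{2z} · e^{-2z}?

256

The EGF product rule gives c_8 = Σ_{k_1+k_2+k_3=8} C(8; k_1,k_2,k_3) · ∏ g_i(k_i), where e^{-2z} gives (-2)^k; e^{2z} gives (2)^k; e^{-2z} gives (-2)^k.
g_1(k) for k = 0…8: 1, -2, 4, -8, 16, -32, 64, -128, 256.
g_2(k) for k = 0…8: 1, 2, 4, 8, 16, 32, 64, 128, 256.
g_3(k) for k = 0…8: 1, -2, 4, -8, 16, -32, 64, -128, 256.
First combine the last two factors: h(k) = Σ_j C(k,j)·g_2(j)·g_3(k−j) for k = 0…8: 1, 0, 0, 0, 0, 0, 0, 0, 0.
c_8 = Σ_k C(8,k)·g_1(k)·h(8−k) = 1·256·1 = 256.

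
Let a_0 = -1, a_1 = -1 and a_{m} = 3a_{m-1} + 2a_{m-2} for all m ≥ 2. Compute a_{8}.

-9805

The ordinary generating function has denominator 1 - 3y - 2y^2.
Iterating the recurrence: a_0,…,a_{8} = -1, -1, -5, -17, -61, -217, -773, -2753, -9805.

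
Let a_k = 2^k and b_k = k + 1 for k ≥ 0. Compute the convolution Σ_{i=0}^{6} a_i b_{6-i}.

Write out a_i and b_{6-i} for i = 0,…,6 and sum the products.
Σ = 1·7 + 2·6 + 4·5 + 8·4 + 16·3 + 32·2 + 64·1 = 247.

247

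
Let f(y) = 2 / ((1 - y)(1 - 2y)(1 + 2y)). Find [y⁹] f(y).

682

Partial fractions give a closed form: a_n = (-2/3)·1^n + (2)·2^n + (2/3)·(-2)^n.
At n = 9: a_9 = 682.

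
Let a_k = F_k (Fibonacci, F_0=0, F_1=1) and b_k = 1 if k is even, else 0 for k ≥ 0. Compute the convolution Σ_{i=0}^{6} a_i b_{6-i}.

Write out a_i and b_{6-i} for i = 0,…,6 and sum the products.
Σ = 0·1 + 1·0 + 1·1 + 2·0 + 3·1 + 5·0 + 8·1 = 12.

12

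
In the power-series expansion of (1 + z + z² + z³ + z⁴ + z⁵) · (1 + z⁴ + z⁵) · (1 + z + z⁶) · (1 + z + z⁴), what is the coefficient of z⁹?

15

(1 + z + z² + z³ + z⁴ + z⁵) has coefficients 1,1,1,1,1,1 for degrees 0…5.
(1 + z⁴ + z⁵) has coefficients 1,0,0,0,1,1,0,0,0,0 for degrees 0…9.
Multiplying by (1 + z + z⁶) gives running coefficients 1,1,0,0,1,2,2,0,0,0 for degrees 0…9.
Finally multiplying by (1 + z + z⁴), the product of all factors after the first has coefficients 1,2,1,0,2,4,4,2,1,2 for degrees 0…9.
[z⁹] = 1·2 + 1·1 + 1·2 + 1·4 + 1·4 + 1·2 = 15.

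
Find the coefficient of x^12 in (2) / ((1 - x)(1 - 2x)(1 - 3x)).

4750202

The denominator gives the recurrence a_n = 6a_(n−1) − 11a_(n−2) + 6a_(n−3) for n ≥ 3; the numerator fixes a_0 = 2, a_1 = 12, a_2 = 50.
Iterating: 2, 12, 50, 180, 602, 1932, 6050, 18660, 57002, 173052, 523250, 1577940, 4750202, so a_12 = 4750202.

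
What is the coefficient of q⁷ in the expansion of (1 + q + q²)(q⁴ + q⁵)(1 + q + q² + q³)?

6

(1 + q + q²) has coefficients 1,1,1 for degrees 0…2.
(q⁴ + q⁵) has coefficients 0,0,0,0,1,1,0,0 for degrees 0…7.
Finally multiplying by (1 + q + q² + q³), the product of all factors after the first has coefficients 0,0,0,0,1,2,2,2 for degrees 0…7.
[q⁷] = 1·2 + 1·2 + 1·2 = 6.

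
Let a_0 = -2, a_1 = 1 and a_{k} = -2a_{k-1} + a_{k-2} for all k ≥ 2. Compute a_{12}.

-25342

The ordinary generating function has denominator 1 + 2t - t^2.
Iterating the recurrence: a_0,…,a_{12} = -2, 1, -4, 9, -22, 53, -128, 309, -746, 1801, -4348, 10497, -25342.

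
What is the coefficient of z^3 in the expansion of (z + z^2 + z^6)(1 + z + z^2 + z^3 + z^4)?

(z + z^2 + z^6) has coefficients 0,1,1,0 for degrees 0…3.
(1 + z + z^2 + z^3 + z^4) has coefficients 1,1,1,1 for degrees 0…3.
[z^3] = 1·1 + 1·1 = 2.

2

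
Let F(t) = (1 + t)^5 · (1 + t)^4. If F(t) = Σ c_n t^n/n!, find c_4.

The EGF product rule gives c_4 = Σ_{k_1+k_2=4} C(4; k_1,k_2) · ∏ g_i(k_i), where (1+t)^5 gives the falling factorial (5)_k; (1+t)^4 gives the falling factorial (4)_k.
g_1(k) for k = 0…4: 1, 5, 20, 60, 120.
g_2(k) for k = 0…4: 1, 4, 12, 24, 24.
c_4 = Σ_k C(4,k)·g_1(k)·g_2(4−k) = 1·1·24 + 4·5·24 + 6·20·12 + 4·60·4 + 1·120·1 = 24 + 480 + 1440 + 960 + 120 = 3024.

3024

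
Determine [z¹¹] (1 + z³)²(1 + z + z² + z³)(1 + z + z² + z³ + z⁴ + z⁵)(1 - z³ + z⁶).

4

(1 + z³)² has coefficients 1,0,0,2,0,0,1 for degrees 0…6.
(1 + z + z² + z³) has coefficients 1,1,1,1,0,0,0,0,0,0,0,0 for degrees 0…11.
Multiplying by (1 + z + z² + z³ + z⁴ + z⁵) gives running coefficients 1,2,3,4,4,4,3,2,1,0,0,0 for degrees 0…11.
Finally multiplying by (1 - z³ + z⁶), the product of all factors after the first has coefficients 1,2,3,3,2,1,0,0,0,1,2,3 for degrees 0…11.
[z¹¹] = 1·3 + 2·0 + 1·1 = 4.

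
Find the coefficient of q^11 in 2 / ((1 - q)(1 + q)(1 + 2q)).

-5460

Partial fractions give a closed form: a_n = (1/3)·1^n + (-1)·(-1)^n + (8/3)·(-2)^n.
At n = 11: a_11 = -5460.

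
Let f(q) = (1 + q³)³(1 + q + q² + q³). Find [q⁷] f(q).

3

(1 + q³)³ has coefficients 1,0,0,3,0,0,3,0 for degrees 0…7.
(1 + q + q² + q³) has coefficients 1,1,1,1,0,0,0,0 for degrees 0…7.
[q⁷] = 1·0 + 3·0 + 3·1 = 3.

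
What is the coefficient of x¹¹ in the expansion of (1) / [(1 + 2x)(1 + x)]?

-4095

Partial fractions give a closed form: a_n = (2)·(-2)^n + (-1)·(-1)^n.
At n = 11: a_11 = -4095.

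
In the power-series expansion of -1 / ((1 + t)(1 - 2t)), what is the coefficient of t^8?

Partial fractions give a closed form: a_n = (-1/3)·(-1)^n + (-2/3)·2^n.
At n = 8: a_8 = -171.

-171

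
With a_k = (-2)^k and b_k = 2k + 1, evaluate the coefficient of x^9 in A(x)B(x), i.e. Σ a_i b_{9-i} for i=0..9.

-107

The convolution is the t^9 coefficient of A(t)B(t).
Σ = 1·19 − 2·17 + 4·15 − 8·13 + 16·11 − 32·9 + 64·7 − 128·5 + 256·3 − 512·1 = -107.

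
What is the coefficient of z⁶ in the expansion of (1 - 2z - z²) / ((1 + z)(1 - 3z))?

The denominator gives the recurrence a_n = 2a_(n−1) + 3a_(n−2) for n ≥ 3; the numerator fixes a_0 = 1, a_1 = 0, a_2 = 2.
Iterating: 1, 0, 2, 4, 14, 40, 122, so a_6 = 122.

122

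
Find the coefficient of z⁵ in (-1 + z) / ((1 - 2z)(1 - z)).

-32

Partial fractions give a closed form: a_n = (-1)·2^n.
At n = 5: a_5 = -32.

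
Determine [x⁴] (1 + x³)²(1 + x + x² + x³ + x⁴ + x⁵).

3

(1 + x³)² has coefficients 1,0,0,2,0 for degrees 0…4.
(1 + x + x² + x³ + x⁴ + x⁵) has coefficients 1,1,1,1,1 for degrees 0…4.
[x⁴] = 1·1 + 2·1 = 3.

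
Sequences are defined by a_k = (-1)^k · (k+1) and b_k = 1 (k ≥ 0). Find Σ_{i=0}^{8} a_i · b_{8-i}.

5

The convolution is the t^8 coefficient of A(t)B(t).
Σ = 1·1 − 2·1 + 3·1 − 4·1 + 5·1 − 6·1 + 7·1 − 8·1 + 9·1 = 5.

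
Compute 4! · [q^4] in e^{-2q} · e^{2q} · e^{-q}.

The EGF product rule gives c_4 = Σ_{k_1+k_2+k_3=4} C(4; k_1,k_2,k_3) · ∏ g_i(k_i), where e^{-2q} gives (-2)^k; e^{2q} gives (2)^k; e^{-q} gives (-1)^k.
g_1(k) for k = 0…4: 1, -2, 4, -8, 16.
g_2(k) for k = 0…4: 1, 2, 4, 8, 16.
g_3(k) for k = 0…4: 1, -1, 1, -1, 1.
First combine the last two factors: h(k) = Σ_j C(k,j)·g_2(j)·g_3(k−j) for k = 0…4: 1, 1, 1, 1, 1.
c_4 = Σ_k C(4,k)·g_1(k)·h(4−k) = 1·1·1 + 4·(-2)·1 + 6·4·1 + 4·(-8)·1 + 1·16·1 = 1 − 8 + 24 − 32 + 16 = 1.

1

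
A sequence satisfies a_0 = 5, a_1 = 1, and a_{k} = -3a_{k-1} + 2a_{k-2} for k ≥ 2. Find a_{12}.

1826375

The ordinary generating function has denominator 1 + 3q - 2q^2.
Iterating the recurrence: a_0,…,a_{12} = 5, 1, 7, -19, 71, -251, 895, -3187, 11351, -40427, 143983, -512803, 1826375.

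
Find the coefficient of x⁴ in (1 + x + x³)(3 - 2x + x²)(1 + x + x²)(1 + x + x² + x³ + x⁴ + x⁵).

15

(1 + x + x³) has coefficients 1,1,0,1 for degrees 0…3.
(3 - 2x + x²) has coefficients 3,-2,1,0,0 for degrees 0…4.
Multiplying by (1 + x + x²) gives running coefficients 3,1,2,-1,1 for degrees 0…4.
Finally multiplying by (1 + x + x² + x³ + x⁴ + x⁵), the product of all factors after the first has coefficients 3,4,6,5,6 for degrees 0…4.
[x⁴] = 1·6 + 1·5 + 1·4 = 15.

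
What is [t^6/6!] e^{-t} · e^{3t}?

The EGF product rule gives c_6 = Σ_{k_1+k_2=6} C(6; k_1,k_2) · ∏ g_i(k_i), where e^{-t} gives (-1)^k; e^{3t} gives (3)^k.
g_1(k) for k = 0…6: 1, -1, 1, -1, 1, -1, 1.
g_2(k) for k = 0…6: 1, 3, 9, 27, 81, 243, 729.
c_6 = Σ_k C(6,k)·g_1(k)·g_2(6−k) = 1·1·729 + 6·(-1)·243 + 15·1·81 + 20·(-1)·27 + 15·1·9 + 6·(-1)·3 + 1·1·1 = 729 − 1458 + 1215 − 540 + 135 − 18 + 1 = 64.

64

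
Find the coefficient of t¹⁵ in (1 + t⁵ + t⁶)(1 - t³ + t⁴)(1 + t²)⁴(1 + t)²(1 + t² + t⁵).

(1 + t⁵ + t⁶) has coefficients 1,0,0,0,0,1,1 for degrees 0…6.
(1 - t³ + t⁴) has coefficients 1,0,0,-1,1,0,0,0,0,0,0,0,0,0,0,0 for degrees 0…15.
Multiplying by (1 + t²)⁴ gives running coefficients 1,0,4,-1,7,-4,8,-6,7,-4,4,-1,1,0,0,0 for degrees 0…15.
Multiplying by (1 + t)² gives running coefficients 1,2,5,7,9,9,7,6,3,4,3,3,3,1,1,0 for degrees 0…15.
Finally multiplying by (1 + t² + t⁵), the product of all factors after the first has coefficients 1,2,6,9,14,17,18,20,17,19,15,14,12,7,8,4 for degrees 0…15.
[t¹⁵] = 1·4 + 1·15 + 1·19 = 38.

38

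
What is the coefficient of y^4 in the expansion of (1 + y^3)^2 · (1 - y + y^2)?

-2

(1 + y^3)^2 has coefficients 1,0,0,2,0 for degrees 0…4.
(1 - y + y^2) has coefficients 1,-1,1,0,0 for degrees 0…4.
[y^4] = 1·0 + 2·(-1) = -2.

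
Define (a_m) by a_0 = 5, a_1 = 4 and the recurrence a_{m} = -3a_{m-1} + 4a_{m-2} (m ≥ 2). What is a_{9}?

-52424

The ordinary generating function has denominator 1 + 3q - 4q^2.
Iterating the recurrence: a_0,…,a_{9} = 5, 4, 8, -8, 56, -200, 824, -3272, 13112, -52424.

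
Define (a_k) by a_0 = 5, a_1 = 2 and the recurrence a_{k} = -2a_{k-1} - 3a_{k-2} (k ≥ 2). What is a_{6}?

185

The ordinary generating function has denominator 1 + 2x + 3x^2.
Iterating the recurrence: a_0,…,a_{6} = 5, 2, -19, 32, -7, -82, 185.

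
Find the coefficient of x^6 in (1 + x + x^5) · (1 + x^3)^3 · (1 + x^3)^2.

(1 + x + x^5) has coefficients 1,1,0,0,0,1 for degrees 0…5.
(1 + x^3)^3 has coefficients 1,0,0,3,0,0,3 for degrees 0…6.
Finally multiplying by (1 + x^3)^2, the product of all factors after the first has coefficients 1,0,0,5,0,0,10 for degrees 0…6.
[x^6] = 1·10 + 1·0 + 1·0 = 10.

10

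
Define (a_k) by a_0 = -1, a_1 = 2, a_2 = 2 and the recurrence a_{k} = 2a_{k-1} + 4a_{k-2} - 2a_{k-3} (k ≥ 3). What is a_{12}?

The ordinary generating function has denominator 1 - 2t - 4t^2 + 2t^3.
Iterating the recurrence: a_0,…,a_{12} = -1, 2, 2, 14, 32, 116, 332, 1064, 3224, 10040, 30848, 95408, 294128.

294128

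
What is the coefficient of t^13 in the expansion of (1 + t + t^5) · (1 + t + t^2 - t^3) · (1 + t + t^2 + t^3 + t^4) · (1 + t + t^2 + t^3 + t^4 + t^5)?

(1 + t + t^5) has coefficients 1,1,0,0,0,1 for degrees 0…5.
(1 + t + t^2 - t^3) has coefficients 1,1,1,-1,0,0,0,0,0,0,0,0,0,0 for degrees 0…13.
Multiplying by (1 + t + t^2 + t^3 + t^4) gives running coefficients 1,2,3,2,2,1,0,-1,0,0,0,0,0,0 for degrees 0…13.
Finally multiplying by (1 + t + t^2 + t^3 + t^4 + t^5), the product of all factors after the first has coefficients 1,3,6,8,10,11,10,7,4,2,0,-1,-1,0 for degrees 0…13.
[t^13] = 1·0 + 1·(-1) + 1·4 = 3.

3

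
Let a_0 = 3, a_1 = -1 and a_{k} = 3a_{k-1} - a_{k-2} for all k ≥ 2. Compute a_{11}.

-38006

The ordinary generating function has denominator 1 - 3y + y^2.
Iterating the recurrence: a_0,…,a_{11} = 3, -1, -6, -17, -45, -118, -309, -809, -2118, -5545, -14517, -38006.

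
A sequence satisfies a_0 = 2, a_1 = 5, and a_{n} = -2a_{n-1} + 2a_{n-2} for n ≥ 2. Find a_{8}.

The ordinary generating function has denominator 1 + 2z - 2z^2.
Iterating the recurrence: a_0,…,a_{8} = 2, 5, -6, 22, -56, 156, -424, 1160, -3168.

-3168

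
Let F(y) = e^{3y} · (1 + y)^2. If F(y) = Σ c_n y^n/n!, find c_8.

82377

The EGF product rule gives c_8 = Σ_{k_1+k_2=8} C(8; k_1,k_2) · ∏ g_i(k_i), where e^{3y} gives (3)^k; (1+y)^2 gives the falling factorial (2)_k.
g_1(k) for k = 0…8: 1, 3, 9, 27, 81, 243, 729, 2187, 6561.
g_2(k) for k = 0…8: 1, 2, 2, 0, 0, 0, 0, 0, 0.
c_8 = Σ_k C(8,k)·g_1(k)·g_2(8−k) = 28·729·2 + 8·2187·2 + 1·6561·1 = 40824 + 34992 + 6561 = 82377.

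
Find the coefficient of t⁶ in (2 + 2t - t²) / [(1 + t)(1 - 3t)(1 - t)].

2095

The denominator gives the recurrence a_n = 3a_(n−1) + a_(n−2) − 3a_(n−3) for n ≥ 3; the numerator fixes a_0 = 2, a_1 = 8, a_2 = 25.
Iterating: 2, 8, 25, 77, 232, 698, 2095, so a_6 = 2095.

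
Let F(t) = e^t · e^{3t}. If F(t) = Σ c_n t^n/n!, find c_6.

4096

The EGF product rule gives c_6 = Σ_{k_1+k_2=6} C(6; k_1,k_2) · ∏ g_i(k_i), where e^t gives (1)^k; e^{3t} gives (3)^k.
g_1(k) for k = 0…6: 1, 1, 1, 1, 1, 1, 1.
g_2(k) for k = 0…6: 1, 3, 9, 27, 81, 243, 729.
c_6 = Σ_k C(6,k)·g_1(k)·g_2(6−k) = 1·1·729 + 6·1·243 + 15·1·81 + 20·1·27 + 15·1·9 + 6·1·3 + 1·1·1 = 729 + 1458 + 1215 + 540 + 135 + 18 + 1 = 4096.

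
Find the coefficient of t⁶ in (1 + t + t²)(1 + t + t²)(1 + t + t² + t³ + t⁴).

6

(1 + t + t²) has coefficients 1,1,1 for degrees 0…2.
(1 + t + t²) has coefficients 1,1,1,0,0,0,0 for degrees 0…6.
Finally multiplying by (1 + t + t² + t³ + t⁴), the product of all factors after the first has coefficients 1,2,3,3,3,2,1 for degrees 0…6.
[t⁶] = 1·1 + 1·2 + 1·3 = 6.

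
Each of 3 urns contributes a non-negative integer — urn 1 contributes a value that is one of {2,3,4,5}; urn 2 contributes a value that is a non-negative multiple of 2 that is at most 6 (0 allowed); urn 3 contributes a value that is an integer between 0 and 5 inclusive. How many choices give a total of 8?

11

The generating function for the choices is (y² + y³ + y⁴ + y⁵)·(1 + y² + y⁴ + y⁶)·(1 + y + y² + y³ + y⁴ + y⁵); the count is [y⁸].
(y² + y³ + y⁴ + y⁵) has coefficients 0,0,1,1,1,1 for degrees 0…5.
(1 + y² + y⁴ + y⁶) has coefficients 1,0,1,0,1,0,1,0,0 for degrees 0…8.
Finally multiplying by (1 + y + y² + y³ + y⁴ + y⁵), the product of all factors after the first has coefficients 1,1,2,2,3,3,3,3,2 for degrees 0…8.
[y⁸] = 1·3 + 1·3 + 1·3 + 1·2 = 11.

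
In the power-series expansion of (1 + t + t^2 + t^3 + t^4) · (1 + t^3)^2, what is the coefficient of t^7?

(1 + t + t^2 + t^3 + t^4) has coefficients 1,1,1,1,1 for degrees 0…4.
(1 + t^3)^2 has coefficients 1,0,0,2,0,0,1,0 for degrees 0…7.
[t^7] = 1·0 + 1·1 + 1·0 + 1·0 + 1·2 = 3.

3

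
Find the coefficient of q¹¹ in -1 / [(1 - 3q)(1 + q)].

The denominator gives the recurrence a_n = 2a_(n−1) + 3a_(n−2) for n ≥ 2; the numerator fixes a_0 = -1, a_1 = -2.
Iterating: -1, -2, -7, -20, -61, -182, -547, -1640, -4921, -14762, -44287, -132860, so a_11 = -132860.

-132860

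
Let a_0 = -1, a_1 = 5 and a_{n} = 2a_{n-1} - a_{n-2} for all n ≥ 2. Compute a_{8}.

The ordinary generating function has denominator 1 - 2z + z^2.
Iterating the recurrence: a_0,…,a_{8} = -1, 5, 11, 17, 23, 29, 35, 41, 47.

47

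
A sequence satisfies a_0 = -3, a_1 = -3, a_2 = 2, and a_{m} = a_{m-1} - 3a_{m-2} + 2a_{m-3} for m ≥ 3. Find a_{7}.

The ordinary generating function has denominator 1 - y + 3y^2 - 2y^3.
Iterating the recurrence: a_0,…,a_{7} = -3, -3, 2, 5, -7, -18, 13, 53.

53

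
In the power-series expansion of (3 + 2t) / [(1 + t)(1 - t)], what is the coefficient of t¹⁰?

3

The denominator gives the recurrence a_n = a_(n−2) for n ≥ 3; the numerator fixes a_0 = 3, a_1 = 2, a_2 = 3.
Iterating: 3, 2, 3, 2, 3, 2, 3, 2, 3, 2, 3, so a_10 = 3.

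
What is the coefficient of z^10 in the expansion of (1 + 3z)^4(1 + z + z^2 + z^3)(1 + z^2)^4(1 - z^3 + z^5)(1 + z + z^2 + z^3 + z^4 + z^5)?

8306

(1 + 3z)^4 has coefficients 1,12,54,108,81 for degrees 0…4.
(1 + z + z^2 + z^3) has coefficients 1,1,1,1,0,0,0,0,0,0,0 for degrees 0…10.
Multiplying by (1 + z^2)^4 gives running coefficients 1,1,5,5,10,10,10,10,5,5,1 for degrees 0…10.
Multiplying by (1 - z^3 + z^5) gives running coefficients 1,1,5,4,9,6,6,5,0,5,1 for degrees 0…10.
Finally multiplying by (1 + z + z^2 + z^3 + z^4 + z^5), the product of all factors after the first has coefficients 1,2,7,11,20,26,31,35,30,31,23 for degrees 0…10.
[z^10] = 1·23 + 12·31 + 54·30 + 108·35 + 81·31 = 8306.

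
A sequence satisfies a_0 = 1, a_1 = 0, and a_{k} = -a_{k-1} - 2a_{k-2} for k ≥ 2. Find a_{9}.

-6

The ordinary generating function has denominator 1 + z + 2z^2.
Iterating the recurrence: a_0,…,a_{9} = 1, 0, -2, 2, 2, -6, 2, 10, -14, -6.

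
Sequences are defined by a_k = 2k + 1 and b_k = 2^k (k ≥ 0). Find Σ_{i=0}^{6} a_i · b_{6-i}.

Write out a_i and b_{6-i} for i = 0,…,6 and sum the products.
Σ = 1·64 + 3·32 + 5·16 + 7·8 + 9·4 + 11·2 + 13·1 = 367.

367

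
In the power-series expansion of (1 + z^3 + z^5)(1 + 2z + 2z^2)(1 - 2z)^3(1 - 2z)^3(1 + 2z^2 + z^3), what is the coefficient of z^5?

-81

(1 + z^3 + z^5) has coefficients 1,0,0,1,0,1 for degrees 0…5.
(1 + 2z + 2z^2) has coefficients 1,2,2,0,0,0 for degrees 0…5.
Multiplying by (1 - 2z)^3 gives running coefficients 1,-4,2,4,8,-16 for degrees 0…5.
Multiplying by (1 - 2z)^3 gives running coefficients 1,-10,38,-64,40,-32 for degrees 0…5.
Finally multiplying by (1 + 2z^2 + z^3), the product of all factors after the first has coefficients 1,-10,40,-83,106,-122 for degrees 0…5.
[z^5] = 1·(-122) + 1·40 + 1·1 = -81.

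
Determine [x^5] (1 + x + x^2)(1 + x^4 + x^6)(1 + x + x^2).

2

(1 + x + x^2) has coefficients 1,1,1 for degrees 0…2.
(1 + x^4 + x^6) has coefficients 1,0,0,0,1,0 for degrees 0…5.
Finally multiplying by (1 + x + x^2), the product of all factors after the first has coefficients 1,1,1,0,1,1 for degrees 0…5.
[x^5] = 1·1 + 1·1 + 1·0 = 2.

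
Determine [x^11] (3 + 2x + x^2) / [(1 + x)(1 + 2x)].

-9214

The denominator gives the recurrence a_n = −3a_(n−1) − 2a_(n−2) for n ≥ 3; the numerator fixes a_0 = 3, a_1 = -7, a_2 = 16.
Iterating: 3, -7, 16, -34, 70, -142, 286, -574, 1150, -2302, 4606, -9214, so a_11 = -9214.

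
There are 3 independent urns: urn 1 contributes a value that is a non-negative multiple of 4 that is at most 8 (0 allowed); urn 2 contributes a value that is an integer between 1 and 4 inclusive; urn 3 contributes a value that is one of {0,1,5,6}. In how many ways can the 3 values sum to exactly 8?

4

The generating function for the choices is (1 + z⁴ + z⁸)·(z + z² + z³ + z⁴)·(1 + z + z⁵ + z⁶); the count is [z⁸].
(1 + z⁴ + z⁸) has coefficients 1,0,0,0,1,0,0,0,1 for degrees 0…8.
(z + z² + z³ + z⁴) has coefficients 0,1,1,1,1,0,0,0,0 for degrees 0…8.
Finally multiplying by (1 + z + z⁵ + z⁶), the product of all factors after the first has coefficients 0,1,2,2,2,1,1,2,2 for degrees 0…8.
[z⁸] = 1·2 + 1·2 + 1·0 = 4.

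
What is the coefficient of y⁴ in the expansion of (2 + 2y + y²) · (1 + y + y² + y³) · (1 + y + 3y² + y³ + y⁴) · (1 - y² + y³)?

20

(2 + 2y + y²) has coefficients 2,2,1 for degrees 0…2.
(1 + y + y² + y³) has coefficients 1,1,1,1,0 for degrees 0…4.
Multiplying by (1 + y + 3y² + y³ + y⁴) gives running coefficients 1,2,5,6,6 for degrees 0…4.
Finally multiplying by (1 - y² + y³), the product of all factors after the first has coefficients 1,2,4,5,3 for degrees 0…4.
[y⁴] = 2·3 + 2·5 + 1·4 = 20.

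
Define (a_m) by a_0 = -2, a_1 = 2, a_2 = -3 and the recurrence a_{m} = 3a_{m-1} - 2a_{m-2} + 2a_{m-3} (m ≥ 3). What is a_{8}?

The ordinary generating function has denominator 1 - 3t + 2t^2 - 2t^3.
Iterating the recurrence: a_0,…,a_{8} = -2, 2, -3, -17, -41, -95, -237, -603, -1525.

-1525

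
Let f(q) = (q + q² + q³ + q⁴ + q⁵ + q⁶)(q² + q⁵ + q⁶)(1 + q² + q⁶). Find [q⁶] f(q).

(q + q² + q³ + q⁴ + q⁵ + q⁶) has coefficients 0,1,1,1,1,1,1 for degrees 0…6.
(q² + q⁵ + q⁶) has coefficients 0,0,1,0,0,1,1 for degrees 0…6.
Finally multiplying by (1 + q² + q⁶), the product of all factors after the first has coefficients 0,0,1,0,1,1,1 for degrees 0…6.
[q⁶] = 1·1 + 1·1 + 1·0 + 1·1 + 1·0 + 1·0 = 3.

3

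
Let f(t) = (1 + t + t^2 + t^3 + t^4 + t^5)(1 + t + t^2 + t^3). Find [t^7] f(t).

2

(1 + t + t^2 + t^3 + t^4 + t^5) has coefficients 1,1,1,1,1,1 for degrees 0…5.
(1 + t + t^2 + t^3) has coefficients 1,1,1,1,0,0,0,0 for degrees 0…7.
[t^7] = 1·0 + 1·0 + 1·0 + 1·0 + 1·1 + 1·1 = 2.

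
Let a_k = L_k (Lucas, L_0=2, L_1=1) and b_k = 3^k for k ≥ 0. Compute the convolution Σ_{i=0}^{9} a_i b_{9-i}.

58960

The convolution is the x^9 coefficient of A(x)B(x).
Σ = 2·19683 + 1·6561 + 3·2187 + 4·729 + 7·243 + 11·81 + 18·27 + 29·9 + 47·3 + 76·1 = 58960.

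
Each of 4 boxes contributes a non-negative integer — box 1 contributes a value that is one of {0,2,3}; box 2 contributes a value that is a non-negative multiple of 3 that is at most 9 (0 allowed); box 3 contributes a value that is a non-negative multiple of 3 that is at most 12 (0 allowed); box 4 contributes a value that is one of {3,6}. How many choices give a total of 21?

12

The generating function for the choices is (1 + t² + t³)·(1 + t³ + t⁶ + t⁹)·(1 + t³ + t⁶ + t⁹ + t¹²)·(t³ + t⁶); the count is [t²¹].
(1 + t² + t³) has coefficients 1,0,1,1 for degrees 0…3.
(1 + t³ + t⁶ + t⁹) has coefficients 1,0,0,1,0,0,1,0,0,1,0,0,0,0,0,0,0,0,0,0,0,0 for degrees 0…21.
Multiplying by (1 + t³ + t⁶ + t⁹ + t¹²) gives running coefficients 1,0,0,2,0,0,3,0,0,4,0,0,4,0,0,3,0,0,2,0,0,1 for degrees 0…21.
Finally multiplying by (t³ + t⁶), the product of all factors after the first has coefficients 0,0,0,1,0,0,3,0,0,5,0,0,7,0,0,8,0,0,7,0,0,5 for degrees 0…21.
[t²¹] = 1·5 + 1·0 + 1·7 = 12.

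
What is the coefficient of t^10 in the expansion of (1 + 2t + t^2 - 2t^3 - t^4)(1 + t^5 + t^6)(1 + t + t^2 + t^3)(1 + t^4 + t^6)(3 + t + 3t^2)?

(1 + 2t + t^2 - 2t^3 - t^4) has coefficients 1,2,1,-2,-1 for degrees 0…4.
(1 + t^5 + t^6) has coefficients 1,0,0,0,0,1,1,0,0,0,0 for degrees 0…10.
Multiplying by (1 + t + t^2 + t^3) gives running coefficients 1,1,1,1,0,1,2,2,2,1,0 for degrees 0…10.
Multiplying by (1 + t^4 + t^6) gives running coefficients 1,1,1,1,1,2,4,4,3,3,2 for degrees 0…10.
Finally multiplying by (3 + t + 3t^2), the product of all factors after the first has coefficients 3,4,7,7,7,10,17,22,25,24,18 for degrees 0…10.
[t^10] = 1·18 + 2·24 + 1·25 − 2·22 − 1·17 = 30.

30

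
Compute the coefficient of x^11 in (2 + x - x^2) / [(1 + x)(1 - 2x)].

3072

The denominator gives the recurrence a_n = a_(n−1) + 2a_(n−2) for n ≥ 3; the numerator fixes a_0 = 2, a_1 = 3, a_2 = 6.
Iterating: 2, 3, 6, 12, 24, 48, 96, 192, 384, 768, 1536, 3072, so a_11 = 3072.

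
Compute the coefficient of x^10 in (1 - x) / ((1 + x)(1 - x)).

The denominator gives the recurrence a_n = a_(n−2) for n ≥ 3; the numerator fixes a_0 = 1, a_1 = -1, a_2 = 1.
Iterating: 1, -1, 1, -1, 1, -1, 1, -1, 1, -1, 1, so a_10 = 1.

1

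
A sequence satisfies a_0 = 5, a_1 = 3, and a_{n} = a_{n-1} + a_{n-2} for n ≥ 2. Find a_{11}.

542

The ordinary generating function has denominator 1 - q - q^2.
Iterating the recurrence: a_0,…,a_{11} = 5, 3, 8, 11, 19, 30, 49, 79, 128, 207, 335, 542.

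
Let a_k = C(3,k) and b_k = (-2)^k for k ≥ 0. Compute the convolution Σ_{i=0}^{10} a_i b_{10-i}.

128

The convolution is the t^10 coefficient of A(t)B(t).
Σ = 1·1024 + 3·(-512) + 3·256 + 1·(-128) + 0·64 + 0·(-32) + 0·16 + 0·(-8) + 0·4 + 0·(-2) + 0·1 = 128.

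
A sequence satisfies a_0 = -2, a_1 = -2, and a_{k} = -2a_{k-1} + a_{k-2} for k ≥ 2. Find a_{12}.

16238

The ordinary generating function has denominator 1 + 2t - t^2.
Iterating the recurrence: a_0,…,a_{12} = -2, -2, 2, -6, 14, -34, 82, -198, 478, -1154, 2786, -6726, 16238.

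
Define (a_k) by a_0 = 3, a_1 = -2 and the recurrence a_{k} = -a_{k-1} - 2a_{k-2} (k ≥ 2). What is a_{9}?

16

The ordinary generating function has denominator 1 + x + 2x^2.
Iterating the recurrence: a_0,…,a_{9} = 3, -2, -4, 8, 0, -16, 16, 16, -48, 16.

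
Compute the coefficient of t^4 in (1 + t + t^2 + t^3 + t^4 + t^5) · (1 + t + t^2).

(1 + t + t^2 + t^3 + t^4 + t^5) has coefficients 1,1,1,1,1 for degrees 0…4.
(1 + t + t^2) has coefficients 1,1,1,0,0 for degrees 0…4.
[t^4] = 1·0 + 1·0 + 1·1 + 1·1 + 1·1 = 3.

3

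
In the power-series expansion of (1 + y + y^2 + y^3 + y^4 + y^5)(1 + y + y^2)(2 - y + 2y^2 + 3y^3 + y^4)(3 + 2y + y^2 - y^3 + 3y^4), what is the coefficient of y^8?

128

(1 + y + y^2 + y^3 + y^4 + y^5) has coefficients 1,1,1,1,1,1 for degrees 0…5.
(1 + y + y^2) has coefficients 1,1,1,0,0,0,0,0,0 for degrees 0…8.
Multiplying by (2 - y + 2y^2 + 3y^3 + y^4) gives running coefficients 2,1,3,4,6,4,1,0,0 for degrees 0…8.
Finally multiplying by (3 + 2y + y^2 - y^3 + 3y^4), the product of all factors after the first has coefficients 6,7,13,17,34,28,22,12,15 for degrees 0…8.
[y^8] = 1·15 + 1·12 + 1·22 + 1·28 + 1·34 + 1·17 = 128.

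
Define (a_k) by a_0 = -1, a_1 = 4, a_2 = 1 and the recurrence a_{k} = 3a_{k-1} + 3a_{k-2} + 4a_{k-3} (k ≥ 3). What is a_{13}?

12782644

The ordinary generating function has denominator 1 - 3y - 3y^2 - 4y^3.
Iterating the recurrence: a_0,…,a_{13} = -1, 4, 1, 11, 52, 193, 779, 3124, 12481, 49931, 199732, 798913, 3195659, 12782644.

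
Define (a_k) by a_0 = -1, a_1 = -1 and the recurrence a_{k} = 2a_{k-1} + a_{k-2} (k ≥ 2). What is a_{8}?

-577

The ordinary generating function has denominator 1 - 2t - t^2.
Iterating the recurrence: a_0,…,a_{8} = -1, -1, -3, -7, -17, -41, -99, -239, -577.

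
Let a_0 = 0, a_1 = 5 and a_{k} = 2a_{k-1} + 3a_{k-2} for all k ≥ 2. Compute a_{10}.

The ordinary generating function has denominator 1 - 2q - 3q^2.
Iterating the recurrence: a_0,…,a_{10} = 0, 5, 10, 35, 100, 305, 910, 2735, 8200, 24605, 73810.

73810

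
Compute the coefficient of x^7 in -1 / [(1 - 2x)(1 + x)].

-85

Partial fractions give a closed form: a_n = (-2/3)·2^n + (-1/3)·(-1)^n.
At n = 7: a_7 = -85.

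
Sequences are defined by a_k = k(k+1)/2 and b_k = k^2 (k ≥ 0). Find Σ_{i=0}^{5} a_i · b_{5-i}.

Write out a_i and b_{5-i} for i = 0,…,5 and sum the products.
Σ = 0·25 + 1·16 + 3·9 + 6·4 + 10·1 + 15·0 = 77.

77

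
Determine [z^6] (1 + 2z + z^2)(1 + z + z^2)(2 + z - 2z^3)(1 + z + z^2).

(1 + 2z + z^2) has coefficients 1,2,1 for degrees 0…2.
(1 + z + z^2) has coefficients 1,1,1,0,0,0,0 for degrees 0…6.
Multiplying by (2 + z - 2z^3) gives running coefficients 2,3,3,-1,-2,-2,0 for degrees 0…6.
Finally multiplying by (1 + z + z^2), the product of all factors after the first has coefficients 2,5,8,5,0,-5,-4 for degrees 0…6.
[z^6] = 1·(-4) + 2·(-5) + 1·0 = -14.

-14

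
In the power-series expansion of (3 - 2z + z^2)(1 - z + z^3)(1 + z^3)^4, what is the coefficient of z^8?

22

(3 - 2z + z^2) has coefficients 3,-2,1 for degrees 0…2.
(1 - z + z^3) has coefficients 1,-1,0,1,0,0,0,0,0 for degrees 0…8.
Finally multiplying by (1 + z^3)^4, the product of all factors after the first has coefficients 1,-1,0,5,-4,0,10,-6,0 for degrees 0…8.
[z^8] = 3·0 − 2·(-6) + 1·10 = 22.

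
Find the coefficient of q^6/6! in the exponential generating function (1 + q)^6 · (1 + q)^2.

20160

The EGF product rule gives c_6 = Σ_{k_1+k_2=6} C(6; k_1,k_2) · ∏ g_i(k_i), where (1+q)^6 gives the falling factorial (6)_k; (1+q)^2 gives the falling factorial (2)_k.
g_1(k) for k = 0…6: 1, 6, 30, 120, 360, 720, 720.
g_2(k) for k = 0…6: 1, 2, 2, 0, 0, 0, 0.
c_6 = Σ_k C(6,k)·g_1(k)·g_2(6−k) = 15·360·2 + 6·720·2 + 1·720·1 = 10800 + 8640 + 720 = 20160.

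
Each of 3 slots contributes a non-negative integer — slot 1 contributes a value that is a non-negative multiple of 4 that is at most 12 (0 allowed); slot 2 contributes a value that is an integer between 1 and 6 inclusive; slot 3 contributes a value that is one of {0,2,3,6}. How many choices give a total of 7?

The generating function for the choices is (1 + t⁴ + t⁸ + t¹²)·(t + t² + t³ + t⁴ + t⁵ + t⁶)·(1 + t² + t³ + t⁶); the count is [t⁷].
(1 + t⁴ + t⁸ + t¹²) has coefficients 1,0,0,0,1,0,0,0 for degrees 0…7.
(t + t² + t³ + t⁴ + t⁵ + t⁶) has coefficients 0,1,1,1,1,1,1,0 for degrees 0…7.
Finally multiplying by (1 + t² + t³ + t⁶), the product of all factors after the first has coefficients 0,1,1,2,3,3,3,3 for degrees 0…7.
[t⁷] = 1·3 + 1·2 = 5.

5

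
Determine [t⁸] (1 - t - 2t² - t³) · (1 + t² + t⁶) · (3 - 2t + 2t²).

-2

(1 - t - 2t² - t³) has coefficients 1,-1,-2,-1 for degrees 0…3.
(1 + t² + t⁶) has coefficients 1,0,1,0,0,0,1,0,0 for degrees 0…8.
Finally multiplying by (3 - 2t + 2t²), the product of all factors after the first has coefficients 3,-2,5,-2,2,0,3,-2,2 for degrees 0…8.
[t⁸] = 1·2 − 1·(-2) − 2·3 − 1·0 = -2.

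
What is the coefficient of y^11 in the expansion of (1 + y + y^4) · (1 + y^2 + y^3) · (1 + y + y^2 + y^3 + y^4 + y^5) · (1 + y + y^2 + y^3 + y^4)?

(1 + y + y^4) has coefficients 1,1,0,0,1 for degrees 0…4.
(1 + y^2 + y^3) has coefficients 1,0,1,1,0,0,0,0,0,0,0,0 for degrees 0…11.
Multiplying by (1 + y + y^2 + y^3 + y^4 + y^5) gives running coefficients 1,1,2,3,3,3,2,2,1,0,0,0 for degrees 0…11.
Finally multiplying by (1 + y + y^2 + y^3 + y^4), the product of all factors after the first has coefficients 1,2,4,7,10,12,13,13,11,8,5,3 for degrees 0…11.
[y^11] = 1·3 + 1·5 + 1·13 = 21.

21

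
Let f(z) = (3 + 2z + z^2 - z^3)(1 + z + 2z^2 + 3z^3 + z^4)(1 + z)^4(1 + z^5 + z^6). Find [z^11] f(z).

(3 + 2z + z^2 - z^3) has coefficients 3,2,1,-1 for degrees 0…3.
(1 + z + 2z^2 + 3z^3 + z^4) has coefficients 1,1,2,3,1,0,0,0,0,0,0,0 for degrees 0…11.
Multiplying by (1 + z)^4 gives running coefficients 1,5,12,21,30,31,20,7,1,0,0,0 for degrees 0…11.
Finally multiplying by (1 + z^5 + z^6), the product of all factors after the first has coefficients 1,5,12,21,30,32,26,24,34,51,61,51 for degrees 0…11.
[z^11] = 3·51 + 2·61 + 1·51 − 1·34 = 292.

292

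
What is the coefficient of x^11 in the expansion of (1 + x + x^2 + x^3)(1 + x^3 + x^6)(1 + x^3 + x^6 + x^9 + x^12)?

3

(1 + x + x^2 + x^3) has coefficients 1,1,1,1 for degrees 0…3.
(1 + x^3 + x^6) has coefficients 1,0,0,1,0,0,1,0,0,0,0,0 for degrees 0…11.
Finally multiplying by (1 + x^3 + x^6 + x^9 + x^12), the product of all factors after the first has coefficients 1,0,0,2,0,0,3,0,0,3,0,0 for degrees 0…11.
[x^11] = 1·0 + 1·0 + 1·3 + 1·0 = 3.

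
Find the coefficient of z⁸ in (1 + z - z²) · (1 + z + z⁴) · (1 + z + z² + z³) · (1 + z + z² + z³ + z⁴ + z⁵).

6

(1 + z - z²) has coefficients 1,1,-1 for degrees 0…2.
(1 + z + z⁴) has coefficients 1,1,0,0,1,0,0,0,0 for degrees 0…8.
Multiplying by (1 + z + z² + z³) gives running coefficients 1,2,2,2,2,1,1,1,0 for degrees 0…8.
Finally multiplying by (1 + z + z² + z³ + z⁴ + z⁵), the product of all factors after the first has coefficients 1,3,5,7,9,10,10,9,7 for degrees 0…8.
[z⁸] = 1·7 + 1·9 − 1·10 = 6.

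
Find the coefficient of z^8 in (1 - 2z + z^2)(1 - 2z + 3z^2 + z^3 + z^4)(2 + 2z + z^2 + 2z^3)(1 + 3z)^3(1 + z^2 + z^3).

(1 - 2z + z^2) has coefficients 1,-2,1 for degrees 0…2.
(1 - 2z + 3z^2 + z^3 + z^4) has coefficients 1,-2,3,1,1,0,0,0,0 for degrees 0…8.
Multiplying by (2 + 2z + z^2 + 2z^3) gives running coefficients 2,-2,3,8,3,9,3,2,0 for degrees 0…8.
Multiplying by (1 + 3z)^3 gives running coefficients 2,16,39,35,102,333,381,353,342 for degrees 0…8.
Finally multiplying by (1 + z^2 + z^3), the product of all factors after the first has coefficients 2,16,41,53,157,407,518,788,1056 for degrees 0…8.
[z^8] = 1·1056 − 2·788 + 1·518 = -2.

-2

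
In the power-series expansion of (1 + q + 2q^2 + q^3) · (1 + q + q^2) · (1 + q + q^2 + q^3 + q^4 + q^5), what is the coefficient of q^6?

(1 + q + 2q^2 + q^3) has coefficients 1,1,2,1 for degrees 0…3.
(1 + q + q^2) has coefficients 1,1,1,0,0,0,0 for degrees 0…6.
Finally multiplying by (1 + q + q^2 + q^3 + q^4 + q^5), the product of all factors after the first has coefficients 1,2,3,3,3,3,2 for degrees 0…6.
[q^6] = 1·2 + 1·3 + 2·3 + 1·3 = 14.

14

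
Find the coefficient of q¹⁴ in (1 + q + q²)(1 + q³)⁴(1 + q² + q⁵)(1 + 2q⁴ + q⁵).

(1 + q + q²) has coefficients 1,1,1 for degrees 0…2.
(1 + q³)⁴ has coefficients 1,0,0,4,0,0,6,0,0,4,0,0,1,0,0 for degrees 0…14.
Multiplying by (1 + q² + q⁵) gives running coefficients 1,0,1,4,0,5,6,0,10,4,0,10,1,0,5 for degrees 0…14.
Finally multiplying by (1 + 2q⁴ + q⁵), the product of all factors after the first has coefficients 1,0,1,4,2,6,8,9,14,14,17,16,21,18,9 for degrees 0…14.
[q¹⁴] = 1·9 + 1·18 + 1·21 = 48.

48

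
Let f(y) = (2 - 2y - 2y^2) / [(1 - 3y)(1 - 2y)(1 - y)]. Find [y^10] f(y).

Partial fractions give a closed form: a_n = (5)·3^n + (-2)·2^n + (-1)·1^n.
At n = 10: a_10 = 293196.

293196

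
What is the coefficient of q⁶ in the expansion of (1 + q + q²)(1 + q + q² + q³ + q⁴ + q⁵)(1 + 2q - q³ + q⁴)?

8

(1 + q + q²) has coefficients 1,1,1 for degrees 0…2.
(1 + q + q² + q³ + q⁴ + q⁵) has coefficients 1,1,1,1,1,1,0 for degrees 0…6.
Finally multiplying by (1 + 2q - q³ + q⁴), the product of all factors after the first has coefficients 1,3,3,2,3,3,2 for degrees 0…6.
[q⁶] = 1·2 + 1·3 + 1·3 = 8.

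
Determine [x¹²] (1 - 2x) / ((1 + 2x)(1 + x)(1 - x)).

10921

Partial fractions give a closed form: a_n = (8/3)·(-2)^n + (-3/2)·(-1)^n + (-1/6)·1^n.
At n = 12: a_12 = 10921.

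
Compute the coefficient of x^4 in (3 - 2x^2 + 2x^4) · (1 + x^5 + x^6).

2

(3 - 2x^2 + 2x^4) has coefficients 3,0,-2,0,2 for degrees 0…4.
(1 + x^5 + x^6) has coefficients 1,0,0,0,0 for degrees 0…4.
[x^4] = 3·0 − 2·0 + 2·1 = 2.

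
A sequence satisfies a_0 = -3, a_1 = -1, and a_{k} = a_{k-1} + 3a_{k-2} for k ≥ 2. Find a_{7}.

The ordinary generating function has denominator 1 - z - 3z^2.
Iterating the recurrence: a_0,…,a_{7} = -3, -1, -10, -13, -43, -82, -211, -457.

-457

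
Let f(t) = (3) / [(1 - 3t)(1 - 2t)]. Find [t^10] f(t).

The denominator gives the recurrence a_n = 5a_(n−1) − 6a_(n−2) for n ≥ 2; the numerator fixes a_0 = 3, a_1 = 15.
Iterating: 3, 15, 57, 195, 633, 1995, 6177, 18915, 57513, 174075, 525297, so a_10 = 525297.

525297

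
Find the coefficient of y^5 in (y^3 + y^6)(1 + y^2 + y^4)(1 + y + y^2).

(y^3 + y^6) has coefficients 0,0,0,1,0,0 for degrees 0…5.
(1 + y^2 + y^4) has coefficients 1,0,1,0,1,0 for degrees 0…5.
Finally multiplying by (1 + y + y^2), the product of all factors after the first has coefficients 1,1,2,1,2,1 for degrees 0…5.
[y^5] = 1·2 = 2.

2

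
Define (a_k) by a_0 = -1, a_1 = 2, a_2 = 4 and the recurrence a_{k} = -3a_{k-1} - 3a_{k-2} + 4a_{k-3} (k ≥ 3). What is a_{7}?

The ordinary generating function has denominator 1 + 3z + 3z^2 - 4z^3.
Iterating the recurrence: a_0,…,a_{7} = -1, 2, 4, -22, 62, -104, 38, 446.

446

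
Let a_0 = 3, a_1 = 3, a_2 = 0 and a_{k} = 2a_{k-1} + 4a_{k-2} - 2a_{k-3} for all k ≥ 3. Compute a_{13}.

The ordinary generating function has denominator 1 - 2y - 4y^2 + 2y^3.
Iterating the recurrence: a_0,…,a_{13} = 3, 3, 0, 6, 6, 36, 84, 300, 864, 2760, 8376, 26064, 80112, 247728.

247728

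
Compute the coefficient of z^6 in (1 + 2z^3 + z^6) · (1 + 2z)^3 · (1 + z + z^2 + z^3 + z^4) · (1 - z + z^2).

(1 + 2z^3 + z^6) has coefficients 1,0,0,2,0,0,1 for degrees 0…6.
(1 + 2z)^3 has coefficients 1,6,12,8,0,0,0 for degrees 0…6.
Multiplying by (1 + z + z^2 + z^3 + z^4) gives running coefficients 1,7,19,27,27,26,20 for degrees 0…6.
Finally multiplying by (1 - z + z^2), the product of all factors after the first has coefficients 1,6,13,15,19,26,21 for degrees 0…6.
[z^6] = 1·21 + 2·15 + 1·1 = 52.

52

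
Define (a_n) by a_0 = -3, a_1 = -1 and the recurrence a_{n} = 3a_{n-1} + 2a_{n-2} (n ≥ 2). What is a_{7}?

-4733

The ordinary generating function has denominator 1 - 3z - 2z^2.
Iterating the recurrence: a_0,…,a_{7} = -3, -1, -9, -29, -105, -373, -1329, -4733.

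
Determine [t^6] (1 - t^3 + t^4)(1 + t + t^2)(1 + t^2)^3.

5

(1 - t^3 + t^4) has coefficients 1,0,0,-1,1 for degrees 0…4.
(1 + t + t^2) has coefficients 1,1,1,0,0,0,0 for degrees 0…6.
Finally multiplying by (1 + t^2)^3, the product of all factors after the first has coefficients 1,1,4,3,6,3,4 for degrees 0…6.
[t^6] = 1·4 − 1·3 + 1·4 = 5.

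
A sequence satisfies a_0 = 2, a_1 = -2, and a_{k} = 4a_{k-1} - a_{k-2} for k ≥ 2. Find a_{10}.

-383722

The ordinary generating function has denominator 1 - 4t + t^2.
Iterating the recurrence: a_0,…,a_{10} = 2, -2, -10, -38, -142, -530, -1978, -7382, -27550, -102818, -383722.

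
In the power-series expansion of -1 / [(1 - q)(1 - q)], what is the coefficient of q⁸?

-9

The denominator gives the recurrence a_n = 2a_(n−1) − a_(n−2) for n ≥ 2; the numerator fixes a_0 = -1, a_1 = -2.
Iterating: -1, -2, -3, -4, -5, -6, -7, -8, -9, so a_8 = -9.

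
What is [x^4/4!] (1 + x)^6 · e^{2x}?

2248

The EGF product rule gives c_4 = Σ_{k_1+k_2=4} C(4; k_1,k_2) · ∏ g_i(k_i), where (1+x)^6 gives the falling factorial (6)_k; e^{2x} gives (2)^k.
g_1(k) for k = 0…4: 1, 6, 30, 120, 360.
g_2(k) for k = 0…4: 1, 2, 4, 8, 16.
c_4 = Σ_k C(4,k)·g_1(k)·g_2(4−k) = 1·1·16 + 4·6·8 + 6·30·4 + 4·120·2 + 1·360·1 = 16 + 192 + 720 + 960 + 360 = 2248.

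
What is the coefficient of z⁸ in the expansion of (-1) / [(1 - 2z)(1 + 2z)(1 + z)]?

-341

The denominator gives the recurrence a_n = −a_(n−1) + 4a_(n−2) + 4a_(n−3) for n ≥ 3; the numerator fixes a_0 = -1, a_1 = 1, a_2 = -5.
Iterating: -1, 1, -5, 5, -21, 21, -85, 85, -341, so a_8 = -341.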